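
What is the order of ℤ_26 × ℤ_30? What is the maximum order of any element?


|ℤ_26 × ℤ_30| = 26 × 30 = 780
Max element order = lcm(26,30) = 390
Cyclic? No (gcd=2)

|ℤ_26×ℤ_30| = 780, max element order = 390


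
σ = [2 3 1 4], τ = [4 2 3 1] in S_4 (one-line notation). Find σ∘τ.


σ∘τ: apply τ first, then σ
1 →τ 4 →σ 4
2 →τ 2 →σ 3
3 →τ 3 →σ 1
4 →τ 1 →σ 2

σ∘τ = [4 3 1 2]


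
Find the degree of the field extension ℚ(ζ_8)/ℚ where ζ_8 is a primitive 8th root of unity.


[ℚ(ζ_n):ℚ] = deg Φ_n(x) = φ(n). Here φ(8) = 4

[ℚ(ζ_8)/ℚ where ζ_8 is a primitive 8th root of unity] = 4


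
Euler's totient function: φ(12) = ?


φ(n) = count of k ∈ {1,...,n} with gcd(k,n)=1
Coprimes to 12: {1, 5, 7, 11}
Count: 4

φ(12) = 4


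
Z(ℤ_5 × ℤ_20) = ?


Z(G) = {g ∈ G | gx = xg for all x ∈ G}
Direct product of abelian groups is abelian, so Z(G) = G

Z(ℤ_5 × ℤ_20) = ℤ_5 × ℤ_20


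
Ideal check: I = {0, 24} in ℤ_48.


Check ideal conditions for I = {0, 24} in ℤ_48:
(1) I is an additive subgroup? Yes
(2) For r ∈ ℤ_48 and a ∈ I: r·a ∈ I? Yes

Yes, I is an ideal of ℤ_48


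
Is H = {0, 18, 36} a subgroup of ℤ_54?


Subgroup test for H = {0, 18, 36} in (ℤ_54, +):
(1) 0 ∈ H? Yes
(2) Closure: for all a,b ∈ H, (a+b) mod 54 ∈ H? Yes
(3) Inverses: for all a ∈ H, -a mod 54 ∈ H? Yes

Yes, H is a subgroup of ℤ_54


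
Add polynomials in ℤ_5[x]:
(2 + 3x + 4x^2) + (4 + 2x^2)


Add coefficients mod 5:
x^0: 2 + 4 = 1 (mod 5)
x^1: 3 + 0 = 3 (mod 5)
x^2: 4 + 2 = 1 (mod 5)
Result: 1 + 3x + x^2

f + g = 1 + 3x + x^2


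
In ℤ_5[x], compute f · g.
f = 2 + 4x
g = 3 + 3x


Expand and collect like terms; reduce coefficients mod 5:
x^0: 2·3 = 6 ≡ 1 (mod 5)
x^1: 2·3 + 4·3 = 18 ≡ 3 (mod 5)
x^2: 4·3 = 12 ≡ 2 (mod 5)
Result: 1 + 3x + 2x^2

f · g = 1 + 3x + 2x^2


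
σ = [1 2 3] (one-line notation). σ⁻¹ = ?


To find σ⁻¹, swap domain and range:
σ(1) = 1 → σ⁻¹(1) = 1
σ(2) = 2 → σ⁻¹(2) = 2
σ(3) = 3 → σ⁻¹(3) = 3

σ⁻¹ = [1 2 3]


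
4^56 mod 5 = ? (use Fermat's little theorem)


Fermat's little theorem: if p is prime and gcd(a,p)=1, then a^(p-1) ≡ 1 (mod p)
p = 5 is prime, gcd(4,5) = 1
Reduce exponent: 56 mod 4 = 0
So 4^56 ≡ 4^0 (mod 5)
4^0 = 1

4^56 ≡ 1 (mod 5)


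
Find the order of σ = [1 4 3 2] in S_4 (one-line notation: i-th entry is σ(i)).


Cycle decomposition: (2 4)
Cycle lengths: 2
Order = lcm(2) = 2

ord(σ) = 2


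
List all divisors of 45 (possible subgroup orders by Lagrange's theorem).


Lagrange's theorem: |H| divides |G|
|G| = 45
Divisors of 45: 1, 3, 5, 9, 15, 45

Possible subgroup orders: {1, 3, 5, 9, 15, 45}


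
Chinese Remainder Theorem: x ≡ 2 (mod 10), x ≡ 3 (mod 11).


m₁ = 10, m₂ = 11, gcd = 1, so CRT applies. M = m₁·m₂ = 110
Let M₁ = M/m₁ = 11, M₂ = M/m₂ = 10
Find y₁ ≡ M₁⁻¹ (mod m₁): 11⁻¹ ≡ 1 (mod 10)
Find y₂ ≡ M₂⁻¹ (mod m₂): 10⁻¹ ≡ 10 (mod 11)
x = a₁·M₁·y₁ + a₂·M₂·y₂ = 2·11·1 + 3·10·10 = 322
Reduce mod 110: x ≡ 102
Check: 102 mod 10 = 2 ✓, 102 mod 11 = 3 ✓

x ≡ 102 (mod 110)


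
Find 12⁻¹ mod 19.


Use the extended Euclidean algorithm to write 1 = 12·s + 19·t; then s mod 19 is the inverse.
Euclidean algorithm:
  12 = 0·19 + 12
  19 = 1·12 + 7
  12 = 1·7 + 5
  7 = 1·5 + 2
  5 = 2·2 + 1
  2 = 2·1 + 0
gcd(12,19) = 1
Back-substitution gives: 12·(8) + 19·(-5) = 1
So 12⁻¹ ≡ 8 ≡ 8 (mod 19)
Check: 12 × 8 = 96 ≡ 1 (mod 19) ✓

12⁻¹ ≡ 8 (mod 19)


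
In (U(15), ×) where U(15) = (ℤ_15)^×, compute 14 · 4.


Operation: multiplication mod 15
14 · 4 = (a × b) mod 15 with a = 14, b = 4

14 · 4 = 11


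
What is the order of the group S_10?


|S_n| = n! (number of permutations of n symbols)
|S_10| = 10! = 3628800

|S_10| = 3628800


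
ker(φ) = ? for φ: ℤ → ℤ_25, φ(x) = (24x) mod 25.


Kernel = preimage of identity
ker(φ) = {x ∈ ℤ : 24x ≡ 0 (mod 25)}. gcd(24,25) = 1, so 24x ≡ 0 (mod 25) ⟺ x ≡ 0 (mod 25/1 = 25). Hence ker(φ) = 25ℤ

ker(φ) = 25ℤ


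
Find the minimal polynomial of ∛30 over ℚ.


∛30 satisfies x³ - 30 = 0, irreducible over ℚ (no rational root; 30 is not a perfect cube)

Minimal polynomial: x³ - 30


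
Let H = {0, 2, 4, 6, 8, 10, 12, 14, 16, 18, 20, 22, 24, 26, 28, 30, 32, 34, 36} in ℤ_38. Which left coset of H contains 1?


1 + H = {1 + h (mod 38) : h ∈ H}
1+0=1, 1+2=3, 1+4=5, 1+6=7, 1+8=9, 1+10=11, 1+12=13, 1+14=15, 1+16=17, 1+18=19, 1+20=21, 1+22=23, 1+24=25, 1+26=27, 1+28=29, 1+30=31, 1+32=33, 1+34=35, 1+36=37

1 + H = {1, 3, 5, 7, 9, 11, 13, 15, 17, 19, 21, 23, 25, 27, 29, 31, 33, 35, 37}


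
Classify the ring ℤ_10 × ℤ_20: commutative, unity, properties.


Direct product ring; commutative with unity (1,1); but (1,0)·(0,1) = (0,0) gives zero divisors, so not an integral domain
Commutative: Yes
Integral domain: No
Has unity: Yes

ℤ_10 × ℤ_20: Commutative=Yes, Unity=Yes


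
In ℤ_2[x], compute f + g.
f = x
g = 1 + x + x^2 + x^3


Add coefficients mod 2:
x^0: 0 + 1 = 1 (mod 2)
x^1: 1 + 1 = 0 (mod 2)
x^2: 0 + 1 = 1 (mod 2)
x^3: 0 + 1 = 1 (mod 2)
Result: 1 + x^2 + x^3

f + g = 1 + x^2 + x^3


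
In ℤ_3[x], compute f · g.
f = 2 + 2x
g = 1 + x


Expand and collect like terms; reduce coefficients mod 3:
x^0: 2·1 = 2 ≡ 2 (mod 3)
x^1: 2·1 + 2·1 = 4 ≡ 1 (mod 3)
x^2: 2·1 = 2 ≡ 2 (mod 3)
Result: 2 + x + 2x^2

f · g = 2 + x + 2x^2


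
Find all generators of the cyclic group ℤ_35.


g generates ℤ_n iff gcd(g,n) = 1
Prime factors of 35: 5, 7
Generators are g ∈ {1,...,34} not divisible by any of these primes.
Generators: {1, 2, 3, 4, 6, 8, 9, 11, 12, 13, 16, 17, 18, 19, 22, 23, 24, 26, 27, 29, 31, 32, 33, 34}
Number of generators = φ(35) = 24

Generators of ℤ_35 = {1, 2, 3, 4, 6, 8, 9, 11, 12, 13, 16, 17, 18, 19, 22, 23, 24, 26, 27, 29, 31, 32, 33, 34}


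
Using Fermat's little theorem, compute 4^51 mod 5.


Fermat's little theorem: if p is prime and gcd(a,p)=1, then a^(p-1) ≡ 1 (mod p)
p = 5 is prime, gcd(4,5) = 1
Reduce exponent: 51 mod 4 = 3
So 4^51 ≡ 4^3 (mod 5)
4^3 mod 5 = 4

4^51 ≡ 4 (mod 5)


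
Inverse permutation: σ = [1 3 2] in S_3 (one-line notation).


To find σ⁻¹, swap domain and range:
σ(1) = 1 → σ⁻¹(1) = 1
σ(2) = 3 → σ⁻¹(3) = 2
σ(3) = 2 → σ⁻¹(2) = 3

σ⁻¹ = [1 3 2]


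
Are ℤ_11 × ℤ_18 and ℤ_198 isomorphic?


Comparing ℤ_11 × ℤ_18 and ℤ_198:
gcd(11,18) = 1, so ℤ_11 × ℤ_18 ≅ ℤ_198 (CRT)

Yes, ℤ_11 × ℤ_18 ≅ ℤ_198


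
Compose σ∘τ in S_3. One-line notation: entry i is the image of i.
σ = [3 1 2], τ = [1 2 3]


σ∘τ: apply τ first, then σ
1 →τ 1 →σ 3
2 →τ 2 →σ 1
3 →τ 3 →σ 2

σ∘τ = [3 1 2]


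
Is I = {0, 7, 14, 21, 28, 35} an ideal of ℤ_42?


Check ideal conditions for I = {0, 7, 14, 21, 28, 35} in ℤ_42:
(1) I is an additive subgroup? Yes
(2) For r ∈ ℤ_42 and a ∈ I: r·a ∈ I? Yes

Yes, I is an ideal of ℤ_42


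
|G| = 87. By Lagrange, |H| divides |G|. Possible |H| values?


Lagrange's theorem: |H| divides |G|
|G| = 87
Divisors of 87: 1, 3, 29, 87

Possible subgroup orders: {1, 3, 29, 87}


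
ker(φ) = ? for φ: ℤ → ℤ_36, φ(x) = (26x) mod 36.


Kernel = preimage of identity
ker(φ) = {x ∈ ℤ : 26x ≡ 0 (mod 36)}. gcd(26,36) = 2, so 26x ≡ 0 (mod 36) ⟺ x ≡ 0 (mod 36/2 = 18). Hence ker(φ) = 18ℤ

ker(φ) = 18ℤ


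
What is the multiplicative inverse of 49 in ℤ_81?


Use the extended Euclidean algorithm to write 1 = 49·s + 81·t; then s mod 81 is the inverse.
Euclidean algorithm:
  49 = 0·81 + 49
  81 = 1·49 + 32
  49 = 1·32 + 17
  32 = 1·17 + 15
  17 = 1·15 + 2
  15 = 7·2 + 1
  2 = 2·1 + 0
gcd(49,81) = 1
Back-substitution gives: 49·(-38) + 81·(23) = 1
So 49⁻¹ ≡ -38 ≡ 43 (mod 81)
Check: 49 × 43 = 2107 ≡ 1 (mod 81) ✓

49⁻¹ ≡ 43 (mod 81)


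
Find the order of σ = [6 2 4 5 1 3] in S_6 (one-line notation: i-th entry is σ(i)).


Cycle decomposition: (1 6 3 4 5)
Cycle lengths: 5
Order = lcm(5) = 5

ord(σ) = 5


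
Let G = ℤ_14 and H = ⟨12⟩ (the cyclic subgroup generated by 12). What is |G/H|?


|⟨12⟩| = n / gcd(12, 14) = 14 / 2 = 7
H is normal (ℤ_14 is abelian).
|G/H| = |G| / |H| = 14 / 7 = 2

|G/H| = 2


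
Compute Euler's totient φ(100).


Factor n: 100 = 2^2 × 5^2
φ(n) = n · ∏(1 - 1/p) over distinct primes p | n
φ(100) = 100 · (1 - 1/2) · (1 - 1/5) = 40

φ(100) = 40


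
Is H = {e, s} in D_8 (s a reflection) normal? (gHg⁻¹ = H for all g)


H = {e, s} in D_8 (s a reflection)
r·s·r⁻¹ = sr⁻² ≠ s for n ≥ 3, so {e, s} is not closed under conjugation

No, not a normal subgroup


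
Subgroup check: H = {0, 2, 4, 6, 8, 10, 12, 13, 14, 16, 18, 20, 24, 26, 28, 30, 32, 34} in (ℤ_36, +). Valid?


Subgroup test for H = {0, 2, 4, 6, 8, 10, 12, 13, 14, 16, 18, 20, 24, 26, 28, 30, 32, 34} in (ℤ_36, +):
(1) 0 ∈ H? Yes
(2) Closure: for all a,b ∈ H, (a+b) mod 36 ∈ H? No  [counterexample: 2 + 13 = 15 ∉ H]
(3) Inverses: for all a ∈ H, -a mod 36 ∈ H? No

No, H is not a subgroup of ℤ_36


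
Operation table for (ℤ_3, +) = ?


Elements: {0, 1, 2}
Operation: addition mod 3
Entry (a, b) = (a + b) mod 3

Cayley table:
  | 0 | 1 | 2
0 | 0 | 1 | 2
1 | 1 | 2 | 0
2 | 2 | 0 | 1


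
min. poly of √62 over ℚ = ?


√62 satisfies x² - 62 = 0, irreducible over ℚ since 62 is squarefree

Minimal polynomial: x² - 62


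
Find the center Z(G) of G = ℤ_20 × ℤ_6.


Z(G) = {g ∈ G | gx = xg for all x ∈ G}
Direct product of abelian groups is abelian, so Z(G) = G

Z(ℤ_20 × ℤ_6) = ℤ_20 × ℤ_6


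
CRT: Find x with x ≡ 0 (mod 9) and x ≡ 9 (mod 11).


m₁ = 9, m₂ = 11, gcd = 1, so CRT applies. M = m₁·m₂ = 99
Let M₁ = M/m₁ = 11, M₂ = M/m₂ = 9
Find y₁ ≡ M₁⁻¹ (mod m₁): 11⁻¹ ≡ 5 (mod 9)
Find y₂ ≡ M₂⁻¹ (mod m₂): 9⁻¹ ≡ 5 (mod 11)
x = a₁·M₁·y₁ + a₂·M₂·y₂ = 0·11·5 + 9·9·5 = 405
Reduce mod 99: x ≡ 9
Check: 9 mod 9 = 0 ✓, 9 mod 11 = 9 ✓

x ≡ 9 (mod 99)


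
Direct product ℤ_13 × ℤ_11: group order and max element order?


|ℤ_13 × ℤ_11| = 13 × 11 = 143
Max element order = lcm(13,11) = 143
Cyclic? Yes (gcd=1)

|ℤ_13×ℤ_11| = 143, max element order = 143


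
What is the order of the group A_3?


|A_n| = n!/2 (even permutations)
|A_3| = 3!/2 = 6/2 = 3

|A_3| = 3


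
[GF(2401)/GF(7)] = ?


GF(2401) = GF(7^4), so the extension degree is 4

[GF(2401)/GF(7)] = 4


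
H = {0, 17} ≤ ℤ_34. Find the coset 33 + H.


33 + H = {33 + h (mod 34) : h ∈ H}
33+0=33, 33+17=16
33 + H = {16, 33} = 16 + H

33 + H = {16, 33}


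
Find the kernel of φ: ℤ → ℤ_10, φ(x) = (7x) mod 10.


Kernel = preimage of identity
ker(φ) = {x ∈ ℤ : 7x ≡ 0 (mod 10)}. gcd(7,10) = 1, so 7x ≡ 0 (mod 10) ⟺ x ≡ 0 (mod 10/1 = 10). Hence ker(φ) = 10ℤ

ker(φ) = 10ℤ


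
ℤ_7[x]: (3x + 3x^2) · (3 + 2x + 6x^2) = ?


Expand and collect like terms; reduce coefficients mod 7:
x^0: 0·3 = 0 ≡ 0 (mod 7)
x^1: 0·2 + 3·3 = 9 ≡ 2 (mod 7)
x^2: 0·6 + 3·2 + 3·3 = 15 ≡ 1 (mod 7)
x^3: 3·6 + 3·2 = 24 ≡ 3 (mod 7)
x^4: 3·6 = 18 ≡ 4 (mod 7)
Result: 2x + x^2 + 3x^3 + 4x^4

f · g = 2x + x^2 + 3x^3 + 4x^4


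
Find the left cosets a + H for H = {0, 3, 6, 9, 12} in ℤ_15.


H = {0, 3, 6, 9, 12}, |H| = 5
Number of cosets = |G|/|H| = 15/5 = 3
0 + H = {0, 3, 6, 9, 12}
1 + H = {1, 4, 7, 10, 13}
2 + H = {2, 5, 8, 11, 14}

Cosets: 0+H={0,3,6,9,12}; 1+H={1,4,7,10,13}; 2+H={2,5,8,11,14}


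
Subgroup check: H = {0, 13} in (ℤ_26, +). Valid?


Subgroup test for H = {0, 13} in (ℤ_26, +):
(1) 0 ∈ H? Yes
(2) Closure: for all a,b ∈ H, (a+b) mod 26 ∈ H? Yes
(3) Inverses: for all a ∈ H, -a mod 26 ∈ H? Yes

Yes, H is a subgroup of ℤ_26


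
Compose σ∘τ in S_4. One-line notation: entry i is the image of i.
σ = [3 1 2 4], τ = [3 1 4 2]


σ∘τ: apply τ first, then σ
1 →τ 3 →σ 2
2 →τ 1 →σ 3
3 →τ 4 →σ 4
4 →τ 2 →σ 1

σ∘τ = [2 3 4 1]


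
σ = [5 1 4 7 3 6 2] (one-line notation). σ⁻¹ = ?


To find σ⁻¹, swap domain and range:
σ(1) = 5 → σ⁻¹(5) = 1
σ(2) = 1 → σ⁻¹(1) = 2
σ(3) = 4 → σ⁻¹(4) = 3
σ(4) = 7 → σ⁻¹(7) = 4
σ(5) = 3 → σ⁻¹(3) = 5
σ(6) = 6 → σ⁻¹(6) = 6
σ(7) = 2 → σ⁻¹(2) = 7

σ⁻¹ = [2 7 5 3 1 6 4]


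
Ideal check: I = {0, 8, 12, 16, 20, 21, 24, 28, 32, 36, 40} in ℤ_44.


Check ideal conditions for I = {0, 8, 12, 16, 20, 21, 24, 28, 32, 36, 40} in ℤ_44:
(1) I is an additive subgroup? No
(2) For r ∈ ℤ_44 and a ∈ I: r·a ∈ I? No  [counterexample: r=2, a=21, r·a mod 44 = 42 ∉ I]

No, I is not an ideal of ℤ_44


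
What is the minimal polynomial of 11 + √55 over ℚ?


Let α = 11 + √55. Then α - 11 = √55, so (α - 11)² = 55, giving α² - 22α + 66 = 0. Degree 2 and α ∉ ℚ, so this is the minimal polynomial.

Minimal polynomial: x² - 22x + 66


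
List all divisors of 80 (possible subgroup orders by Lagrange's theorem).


Lagrange's theorem: |H| divides |G|
|G| = 80
Divisors of 80: 1, 2, 4, 5, 8, 10, 16, 20, 40, 80

Possible subgroup orders: {1, 2, 4, 5, 8, 10, 16, 20, 40, 80}


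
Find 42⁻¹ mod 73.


Use the extended Euclidean algorithm to write 1 = 42·s + 73·t; then s mod 73 is the inverse.
Euclidean algorithm:
  42 = 0·73 + 42
  73 = 1·42 + 31
  42 = 1·31 + 11
  31 = 2·11 + 9
  11 = 1·9 + 2
  9 = 4·2 + 1
  2 = 2·1 + 0
gcd(42,73) = 1
Back-substitution gives: 42·(-33) + 73·(19) = 1
So 42⁻¹ ≡ -33 ≡ 40 (mod 73)
Check: 42 × 40 = 1680 ≡ 1 (mod 73) ✓

42⁻¹ ≡ 40 (mod 73)


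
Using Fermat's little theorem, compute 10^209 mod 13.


Fermat's little theorem: if p is prime and gcd(a,p)=1, then a^(p-1) ≡ 1 (mod p)
p = 13 is prime, gcd(10,13) = 1
Reduce exponent: 209 mod 12 = 5
So 10^209 ≡ 10^5 (mod 13)
10^5 mod 13 = 4

10^209 ≡ 4 (mod 13)


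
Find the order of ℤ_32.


ℤ_n has n elements.

|ℤ_32| = 32


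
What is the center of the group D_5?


Z(G) = {g ∈ G | gx = xg for all x ∈ G}
For odd n, Z(D_n) = {e}: no nontrivial rotation commutes with all reflections

Z(D_5) = {e}


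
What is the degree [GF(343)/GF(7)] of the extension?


GF(343) = GF(7^3), so the extension degree is 3

[GF(343)/GF(7)] = 3


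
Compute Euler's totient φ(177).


Factor n: 177 = 3 × 59
φ(n) = n · ∏(1 - 1/p) over distinct primes p | n
φ(177) = 177 · (1 - 1/3) · (1 - 1/59) = 116

φ(177) = 116


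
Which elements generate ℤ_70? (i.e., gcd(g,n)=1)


g generates ℤ_n iff gcd(g,n) = 1
Prime factors of 70: 2, 5, 7
Generators are g ∈ {1,...,69} not divisible by any of these primes.
Generators: {1, 3, 9, 11, 13, 17, 19, 23, 27, 29, 31, 33, 37, 39, 41, 43, 47, 51, 53, 57, 59, 61, 67, 69}
Number of generators = φ(70) = 24

Generators of ℤ_70 = {1, 3, 9, 11, 13, 17, 19, 23, 27, 29, 31, 33, 37, 39, 41, 43, 47, 51, 53, 57, 59, 61, 67, 69}


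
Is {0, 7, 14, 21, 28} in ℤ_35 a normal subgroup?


H = {0, 7, 14, 21, 28} in ℤ_35
ℤ_35 is abelian; every subgroup of an abelian group is normal

Yes, normal subgroup


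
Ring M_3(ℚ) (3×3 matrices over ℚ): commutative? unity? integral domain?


Matrix multiplication is non-commutative for n ≥ 2; the identity matrix I is the unity; singular matrices give zero divisors, so not an integral domain
Commutative: No
Integral domain: No
Has unity: Yes

M_3(ℚ) (3×3 matrices over ℚ): Commutative=No, Unity=Yes


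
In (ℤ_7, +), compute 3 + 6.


Operation: addition mod 7
3 + 6 = (a + b) mod 7 with a = 3, b = 6

3 + 6 = 2


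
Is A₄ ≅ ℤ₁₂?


Comparing A₄ and ℤ₁₂:
A₄ is non-abelian, ℤ₁₂ is abelian

No, A₄ ≇ ℤ₁₂


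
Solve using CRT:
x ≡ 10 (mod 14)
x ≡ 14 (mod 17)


m₁ = 14, m₂ = 17, gcd = 1, so CRT applies. M = m₁·m₂ = 238
Let M₁ = M/m₁ = 17, M₂ = M/m₂ = 14
Find y₁ ≡ M₁⁻¹ (mod m₁): 17⁻¹ ≡ 5 (mod 14)
Find y₂ ≡ M₂⁻¹ (mod m₂): 14⁻¹ ≡ 11 (mod 17)
x = a₁·M₁·y₁ + a₂·M₂·y₂ = 10·17·5 + 14·14·11 = 3006
Reduce mod 238: x ≡ 150
Check: 150 mod 14 = 10 ✓, 150 mod 17 = 14 ✓

x ≡ 150 (mod 238)


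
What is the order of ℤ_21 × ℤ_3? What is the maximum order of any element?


|ℤ_21 × ℤ_3| = 21 × 3 = 63
Max element order = lcm(21,3) = 21
Cyclic? No (gcd=3)

|ℤ_21×ℤ_3| = 63, max element order = 21


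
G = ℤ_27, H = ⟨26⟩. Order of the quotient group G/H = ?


|⟨26⟩| = n / gcd(26, 27) = 27 / 1 = 27
H is normal (ℤ_27 is abelian).
|G/H| = |G| / |H| = 27 / 27 = 1

|G/H| = 1


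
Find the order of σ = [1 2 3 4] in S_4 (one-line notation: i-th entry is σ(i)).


Cycle decomposition: identity (all elements fixed)
Order = 1 (identity has order 1)

ord(σ) = 1


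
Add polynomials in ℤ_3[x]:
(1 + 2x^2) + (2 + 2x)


Add coefficients mod 3:
x^0: 1 + 2 = 0 (mod 3)
x^1: 0 + 2 = 2 (mod 3)
x^2: 2 + 0 = 2 (mod 3)
Result: 2x + 2x^2

f + g = 2x + 2x^2


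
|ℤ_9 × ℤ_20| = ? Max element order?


|ℤ_9 × ℤ_20| = 9 × 20 = 180
Max element order = lcm(9,20) = 180
Cyclic? Yes (gcd=1)

|ℤ_9×ℤ_20| = 180, max element order = 180


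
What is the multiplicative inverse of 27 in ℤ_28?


Use the extended Euclidean algorithm to write 1 = 27·s + 28·t; then s mod 28 is the inverse.
Euclidean algorithm:
  27 = 0·28 + 27
  28 = 1·27 + 1
  27 = 27·1 + 0
gcd(27,28) = 1
Back-substitution gives: 27·(-1) + 28·(1) = 1
So 27⁻¹ ≡ -1 ≡ 27 (mod 28)
Check: 27 × 27 = 729 ≡ 1 (mod 28) ✓

27⁻¹ ≡ 27 (mod 28)


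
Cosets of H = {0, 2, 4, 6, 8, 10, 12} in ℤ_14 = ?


H = {0, 2, 4, 6, 8, 10, 12}, |H| = 7
Number of cosets = |G|/|H| = 14/7 = 2
0 + H = {0, 2, 4, 6, 8, 10, 12}
1 + H = {1, 3, 5, 7, 9, 11, 13}

Cosets: 0+H={0,2,4,6,8,10,12}; 1+H={1,3,5,7,9,11,13}


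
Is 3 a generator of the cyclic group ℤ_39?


g generates ℤ_n iff gcd(g, n) = 1
gcd(3, 39) = 3
Since gcd = 3 ≠ 1, ⟨3⟩ has order 13 < 39, so 3 is not a generator.

No, 3 does not generate ℤ_39


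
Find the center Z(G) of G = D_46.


Z(G) = {g ∈ G | gx = xg for all x ∈ G}
For even n, Z(D_n) = {e, r^(n/2)}: the 180° rotation r^23 commutes with every reflection and rotation

Z(D_46) = {e, r^23}


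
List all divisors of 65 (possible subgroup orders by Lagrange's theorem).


Lagrange's theorem: |H| divides |G|
|G| = 65
Divisors of 65: 1, 5, 13, 65

Possible subgroup orders: {1, 5, 13, 65}


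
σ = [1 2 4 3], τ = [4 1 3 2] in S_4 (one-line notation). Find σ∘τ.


σ∘τ: apply τ first, then σ
1 →τ 4 →σ 3
2 →τ 1 →σ 1
3 →τ 3 →σ 4
4 →τ 2 →σ 2

σ∘τ = [3 1 4 2]


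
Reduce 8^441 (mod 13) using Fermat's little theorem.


Fermat's little theorem: if p is prime and gcd(a,p)=1, then a^(p-1) ≡ 1 (mod p)
p = 13 is prime, gcd(8,13) = 1
Reduce exponent: 441 mod 12 = 9
So 8^441 ≡ 8^9 (mod 13)
8^9 mod 13 = 8

8^441 ≡ 8 (mod 13)


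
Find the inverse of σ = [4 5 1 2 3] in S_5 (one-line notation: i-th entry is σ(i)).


To find σ⁻¹, swap domain and range:
σ(1) = 4 → σ⁻¹(4) = 1
σ(2) = 5 → σ⁻¹(5) = 2
σ(3) = 1 → σ⁻¹(1) = 3
σ(4) = 2 → σ⁻¹(2) = 4
σ(5) = 3 → σ⁻¹(3) = 5

σ⁻¹ = [3 4 5 1 2]


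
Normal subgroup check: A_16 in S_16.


H = A_16 in S_16
A_16 has index 2 in S_16, and every subgroup of index 2 is normal

Yes, normal subgroup


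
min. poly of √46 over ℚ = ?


√46 satisfies x² - 46 = 0, irreducible over ℚ since 46 is squarefree

Minimal polynomial: x² - 46


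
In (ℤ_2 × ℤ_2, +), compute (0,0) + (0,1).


Operation: componentwise addition mod (2, 2)
(0,0) + (0,1) = ((a₁+b₁) mod 2, (a₂+b₂) mod 2) with a = (0,0), b = (0,1)

(0,0) + (0,1) = (0,1)


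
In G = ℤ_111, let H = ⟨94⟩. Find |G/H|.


|⟨94⟩| = n / gcd(94, 111) = 111 / 1 = 111
H is normal (ℤ_111 is abelian).
|G/H| = |G| / |H| = 111 / 111 = 1

|G/H| = 1


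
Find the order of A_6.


|A_n| = n!/2 (even permutations)
|A_6| = 6!/2 = 720/2 = 360

|A_6| = 360


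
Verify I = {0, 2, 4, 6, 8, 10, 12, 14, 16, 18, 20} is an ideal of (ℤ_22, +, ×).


Check ideal conditions for I = {0, 2, 4, 6, 8, 10, 12, 14, 16, 18, 20} in ℤ_22:
(1) I is an additive subgroup? Yes
(2) For r ∈ ℤ_22 and a ∈ I: r·a ∈ I? Yes

Yes, I is an ideal of ℤ_22


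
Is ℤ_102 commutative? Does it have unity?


ℤ_102 is a commutative ring with unity 1; 102 = 2×51 is composite, so 2·51 ≡ 0 gives zero divisors (not an integral domain)
Commutative: Yes
Integral domain: No
Has unity: Yes

ℤ_102: Commutative=Yes, Unity=Yes


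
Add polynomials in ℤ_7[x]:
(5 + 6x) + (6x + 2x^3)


Add coefficients mod 7:
x^0: 5 + 0 = 5 (mod 7)
x^1: 6 + 6 = 5 (mod 7)
x^2: 0 + 0 = 0 (mod 7)
x^3: 0 + 2 = 2 (mod 7)
Result: 5 + 5x + 2x^3

f + g = 5 + 5x + 2x^3


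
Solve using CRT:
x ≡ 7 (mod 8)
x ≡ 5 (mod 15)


m₁ = 8, m₂ = 15, gcd = 1, so CRT applies. M = m₁·m₂ = 120
Let M₁ = M/m₁ = 15, M₂ = M/m₂ = 8
Find y₁ ≡ M₁⁻¹ (mod m₁): 15⁻¹ ≡ 7 (mod 8)
Find y₂ ≡ M₂⁻¹ (mod m₂): 8⁻¹ ≡ 2 (mod 15)
x = a₁·M₁·y₁ + a₂·M₂·y₂ = 7·15·7 + 5·8·2 = 815
Reduce mod 120: x ≡ 95
Check: 95 mod 8 = 7 ✓, 95 mod 15 = 5 ✓

x ≡ 95 (mod 120)


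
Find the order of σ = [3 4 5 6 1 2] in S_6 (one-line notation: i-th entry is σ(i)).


Cycle decomposition: (1 3 5) (2 4 6)
Cycle lengths: 3, 3
Order = lcm(3, 3) = 3

ord(σ) = 3


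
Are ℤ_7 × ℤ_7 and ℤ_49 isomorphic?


Comparing ℤ_7 × ℤ_7 and ℤ_49:
gcd(7,7) = 7 ≠ 1. Max element order in ℤ_7×ℤ_7 is lcm(7,7) = 7 < 49, so it has no element of order 49

No, ℤ_7 × ℤ_7 ≇ ℤ_49


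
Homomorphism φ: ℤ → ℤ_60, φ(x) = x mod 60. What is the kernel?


Kernel = preimage of identity
ker(φ) = {x ∈ ℤ : x ≡ 0 (mod 60)} = 60ℤ = {0, ±60, ±120, ...}

ker(φ) = 60ℤ


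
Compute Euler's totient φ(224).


Factor n: 224 = 2^5 × 7
φ(n) = n · ∏(1 - 1/p) over distinct primes p | n
φ(224) = 224 · (1 - 1/2) · (1 - 1/7) = 96

φ(224) = 96


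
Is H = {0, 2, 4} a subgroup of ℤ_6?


Subgroup test for H = {0, 2, 4} in (ℤ_6, +):
(1) 0 ∈ H? Yes
(2) Closure: for all a,b ∈ H, (a+b) mod 6 ∈ H? Yes
(3) Inverses: for all a ∈ H, -a mod 6 ∈ H? Yes

Yes, H is a subgroup of ℤ_6


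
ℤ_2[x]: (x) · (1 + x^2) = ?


Expand and collect like terms; reduce coefficients mod 2:
x^0: 0·1 = 0 ≡ 0 (mod 2)
x^1: 0·0 + 1·1 = 1 ≡ 1 (mod 2)
x^2: 0·1 + 1·0 = 0 ≡ 0 (mod 2)
x^3: 1·1 = 1 ≡ 1 (mod 2)
Result: x + x^3

f · g = x + x^3


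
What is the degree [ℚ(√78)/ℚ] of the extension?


√78 has minimal polynomial x² - 78 (irreducible over ℚ since 78 is squarefree)

[ℚ(√78)/ℚ] = 2


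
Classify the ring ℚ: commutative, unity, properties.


ℚ is a field: commutative, has unity, every nonzero element is a unit (hence an integral domain)
Commutative: Yes
Integral domain: Yes
Has unity: Yes

ℚ: Commutative=Yes, Unity=Yes


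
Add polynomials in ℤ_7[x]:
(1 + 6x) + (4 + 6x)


Add coefficients mod 7:
x^0: 1 + 4 = 5 (mod 7)
x^1: 6 + 6 = 5 (mod 7)
Result: 5 + 5x

f + g = 5 + 5x


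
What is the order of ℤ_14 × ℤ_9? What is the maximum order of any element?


|ℤ_14 × ℤ_9| = 14 × 9 = 126
Max element order = lcm(14,9) = 126
Cyclic? Yes (gcd=1)

|ℤ_14×ℤ_9| = 126, max element order = 126


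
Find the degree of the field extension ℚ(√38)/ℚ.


√38 has minimal polynomial x² - 38 (irreducible over ℚ since 38 is squarefree)

[ℚ(√38)/ℚ] = 2


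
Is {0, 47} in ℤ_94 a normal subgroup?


H = {0, 47} in ℤ_94
ℤ_94 is abelian; every subgroup of an abelian group is normal

Yes, normal subgroup


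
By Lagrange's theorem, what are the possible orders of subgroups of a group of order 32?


Lagrange's theorem: |H| divides |G|
|G| = 32
Divisors of 32: 1, 2, 4, 8, 16, 32

Possible subgroup orders: {1, 2, 4, 8, 16, 32}


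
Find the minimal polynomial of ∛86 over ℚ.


∛86 satisfies x³ - 86 = 0, irreducible over ℚ (no rational root; 86 is not a perfect cube)

Minimal polynomial: x³ - 86


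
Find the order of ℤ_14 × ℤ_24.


|A × B| = |A| · |B|
|ℤ_14 × ℤ_24| = 14 × 24 = 336

|ℤ_14 × ℤ_24| = 336


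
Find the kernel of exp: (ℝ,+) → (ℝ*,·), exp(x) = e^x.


Kernel = preimage of identity
ker(exp) = {x ∈ ℝ | e^x = 1} = {0}

ker(exp) = {0}


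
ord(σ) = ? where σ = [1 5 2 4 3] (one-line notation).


Cycle decomposition: (2 5 3)
Cycle lengths: 3
Order = lcm(3) = 3

ord(σ) = 3


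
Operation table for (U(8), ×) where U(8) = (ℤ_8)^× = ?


Elements: {1, 3, 5, 7}
Operation: multiplication mod 8
Entry (a, b) = (a × b) mod 8

Cayley table:
  | 1 | 3 | 5 | 7
1 | 1 | 3 | 5 | 7
3 | 3 | 1 | 7 | 5
5 | 5 | 7 | 1 | 3
7 | 7 | 5 | 3 | 1


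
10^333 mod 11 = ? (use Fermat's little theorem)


Fermat's little theorem: if p is prime and gcd(a,p)=1, then a^(p-1) ≡ 1 (mod p)
p = 11 is prime, gcd(10,11) = 1
Reduce exponent: 333 mod 10 = 3
So 10^333 ≡ 10^3 (mod 11)
10^3 mod 11 = 10

10^333 ≡ 10 (mod 11)


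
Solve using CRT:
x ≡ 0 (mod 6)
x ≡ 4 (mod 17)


m₁ = 6, m₂ = 17, gcd = 1, so CRT applies. M = m₁·m₂ = 102
Let M₁ = M/m₁ = 17, M₂ = M/m₂ = 6
Find y₁ ≡ M₁⁻¹ (mod m₁): 17⁻¹ ≡ 5 (mod 6)
Find y₂ ≡ M₂⁻¹ (mod m₂): 6⁻¹ ≡ 3 (mod 17)
x = a₁·M₁·y₁ + a₂·M₂·y₂ = 0·17·5 + 4·6·3 = 72
Reduce mod 102: x ≡ 72
Check: 72 mod 6 = 0 ✓, 72 mod 17 = 4 ✓

x ≡ 72 (mod 102)


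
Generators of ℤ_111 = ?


g generates ℤ_n iff gcd(g,n) = 1
Prime factors of 111: 3, 37
Generators are g ∈ {1,...,110} not divisible by any of these primes.
Generators: {1, 2, 4, 5, 7, 8, 10, 11, 13, 14, 16, 17, 19, 20, 22, 23, 25, 26, 28, 29, 31, 32, 34, 35, 38, 40, 41, 43, 44, 46, 47, 49, 50, 52, 53, 55, 56, 58, 59, 61, 62, 64, 65, 67, 68, 70, 71, 73, 76, 77, 79, 80, 82, 83, 85, 86, 88, 89, 91, 92, 94, 95, 97, 98, 100, 101, 103, 104, 106, 107, 109, 110}
Number of generators = φ(111) = 72

Generators of ℤ_111 = {1, 2, 4, 5, 7, 8, 10, 11, 13, 14, 16, 17, 19, 20, 22, 23, 25, 26, 28, 29, 31, 32, 34, 35, 38, 40, 41, 43, 44, 46, 47, 49, 50, 52, 53, 55, 56, 58, 59, 61, 62, 64, 65, 67, 68, 70, 71, 73, 76, 77, 79, 80, 82, 83, 85, 86, 88, 89, 91, 92, 94, 95, 97, 98, 100, 101, 103, 104, 106, 107, 109, 110}


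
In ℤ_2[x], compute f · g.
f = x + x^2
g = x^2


Expand and collect like terms; reduce coefficients mod 2:
x^0: 0·0 = 0 ≡ 0 (mod 2)
x^1: 0·0 + 1·0 = 0 ≡ 0 (mod 2)
x^2: 0·1 + 1·0 + 1·0 = 0 ≡ 0 (mod 2)
x^3: 1·1 + 1·0 = 1 ≡ 1 (mod 2)
x^4: 1·1 = 1 ≡ 1 (mod 2)
Result: x^3 + x^4

f · g = x^3 + x^4


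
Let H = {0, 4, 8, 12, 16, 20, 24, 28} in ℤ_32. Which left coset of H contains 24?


24 + H = {24 + h (mod 32) : h ∈ H}
24+0=24, 24+4=28, 24+8=0, 24+12=4, 24+16=8, 24+20=12, 24+24=16, 24+28=20
24 + H = {0, 4, 8, 12, 16, 20, 24, 28} = 0 + H

24 + H = {0, 4, 8, 12, 16, 20, 24, 28}


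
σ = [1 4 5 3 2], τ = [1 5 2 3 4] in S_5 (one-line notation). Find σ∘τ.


σ∘τ: apply τ first, then σ
1 →τ 1 →σ 1
2 →τ 5 →σ 2
3 →τ 2 →σ 4
4 →τ 3 →σ 5
5 →τ 4 →σ 3

σ∘τ = [1 2 4 5 3]


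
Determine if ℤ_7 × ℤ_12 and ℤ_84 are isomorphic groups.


Comparing ℤ_7 × ℤ_12 and ℤ_84:
gcd(7,12) = 1, so ℤ_7 × ℤ_12 ≅ ℤ_84 (CRT)

Yes, ℤ_7 × ℤ_12 ≅ ℤ_84


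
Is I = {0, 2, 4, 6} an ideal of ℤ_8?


Check ideal conditions for I = {0, 2, 4, 6} in ℤ_8:
(1) I is an additive subgroup? Yes
(2) For r ∈ ℤ_8 and a ∈ I: r·a ∈ I? Yes

Yes, I is an ideal of ℤ_8


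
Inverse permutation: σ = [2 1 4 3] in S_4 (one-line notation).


To find σ⁻¹, swap domain and range:
σ(1) = 2 → σ⁻¹(2) = 1
σ(2) = 1 → σ⁻¹(1) = 2
σ(3) = 4 → σ⁻¹(4) = 3
σ(4) = 3 → σ⁻¹(3) = 4

σ⁻¹ = [2 1 4 3]


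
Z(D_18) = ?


Z(G) = {g ∈ G | gx = xg for all x ∈ G}
For even n, Z(D_n) = {e, r^(n/2)}: the 180° rotation r^9 commutes with every reflection and rotation

Z(D_18) = {e, r^9}


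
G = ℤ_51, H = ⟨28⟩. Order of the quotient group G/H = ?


|⟨28⟩| = n / gcd(28, 51) = 51 / 1 = 51
H is normal (ℤ_51 is abelian).
|G/H| = |G| / |H| = 51 / 51 = 1

|G/H| = 1


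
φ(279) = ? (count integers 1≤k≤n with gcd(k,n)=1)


Factor n: 279 = 3^2 × 31
φ(n) = n · ∏(1 - 1/p) over distinct primes p | n
φ(279) = 279 · (1 - 1/3) · (1 - 1/31) = 180

φ(279) = 180


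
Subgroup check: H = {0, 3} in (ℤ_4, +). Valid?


Subgroup test for H = {0, 3} in (ℤ_4, +):
(1) 0 ∈ H? Yes
(2) Closure: for all a,b ∈ H, (a+b) mod 4 ∈ H? No  [counterexample: 3 + 3 = 2 ∉ H]
(3) Inverses: for all a ∈ H, -a mod 4 ∈ H? No

No, H is not a subgroup of ℤ_4


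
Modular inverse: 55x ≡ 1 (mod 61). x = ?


Use the extended Euclidean algorithm to write 1 = 55·s + 61·t; then s mod 61 is the inverse.
Euclidean algorithm:
  55 = 0·61 + 55
  61 = 1·55 + 6
  55 = 9·6 + 1
  6 = 6·1 + 0
gcd(55,61) = 1
Back-substitution gives: 55·(10) + 61·(-9) = 1
So 55⁻¹ ≡ 10 ≡ 10 (mod 61)
Check: 55 × 10 = 550 ≡ 1 (mod 61) ✓

55⁻¹ ≡ 10 (mod 61)


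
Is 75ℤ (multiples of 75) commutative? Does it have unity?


75ℤ is a commutative ring under +,× but has no multiplicative identity (1 ∉ 75ℤ); it has no zero divisors, but without unity it is not an integral domain
Commutative: Yes
Integral domain: No
Has unity: No

75ℤ (multiples of 75): Commutative=Yes, Unity=No


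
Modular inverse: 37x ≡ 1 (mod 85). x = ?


Use the extended Euclidean algorithm to write 1 = 37·s + 85·t; then s mod 85 is the inverse.
Euclidean algorithm:
  37 = 0·85 + 37
  85 = 2·37 + 11
  37 = 3·11 + 4
  11 = 2·4 + 3
  4 = 1·3 + 1
  3 = 3·1 + 0
gcd(37,85) = 1
Back-substitution gives: 37·(23) + 85·(-10) = 1
So 37⁻¹ ≡ 23 ≡ 23 (mod 85)
Check: 37 × 23 = 851 ≡ 1 (mod 85) ✓

37⁻¹ ≡ 23 (mod 85)


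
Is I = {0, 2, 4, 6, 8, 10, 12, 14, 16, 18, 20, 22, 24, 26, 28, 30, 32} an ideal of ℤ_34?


Check ideal conditions for I = {0, 2, 4, 6, 8, 10, 12, 14, 16, 18, 20, 22, 24, 26, 28, 30, 32} in ℤ_34:
(1) I is an additive subgroup? Yes
(2) For r ∈ ℤ_34 and a ∈ I: r·a ∈ I? Yes

Yes, I is an ideal of ℤ_34


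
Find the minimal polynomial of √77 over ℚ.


√77 satisfies x² - 77 = 0, irreducible over ℚ since 77 is squarefree

Minimal polynomial: x² - 77


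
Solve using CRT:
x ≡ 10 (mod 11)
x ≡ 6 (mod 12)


m₁ = 11, m₂ = 12, gcd = 1, so CRT applies. M = m₁·m₂ = 132
Let M₁ = M/m₁ = 12, M₂ = M/m₂ = 11
Find y₁ ≡ M₁⁻¹ (mod m₁): 12⁻¹ ≡ 1 (mod 11)
Find y₂ ≡ M₂⁻¹ (mod m₂): 11⁻¹ ≡ 11 (mod 12)
x = a₁·M₁·y₁ + a₂·M₂·y₂ = 10·12·1 + 6·11·11 = 846
Reduce mod 132: x ≡ 54
Check: 54 mod 11 = 10 ✓, 54 mod 12 = 6 ✓

x ≡ 54 (mod 132)


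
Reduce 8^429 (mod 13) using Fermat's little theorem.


Fermat's little theorem: if p is prime and gcd(a,p)=1, then a^(p-1) ≡ 1 (mod p)
p = 13 is prime, gcd(8,13) = 1
Reduce exponent: 429 mod 12 = 9
So 8^429 ≡ 8^9 (mod 13)
8^9 mod 13 = 8

8^429 ≡ 8 (mod 13)


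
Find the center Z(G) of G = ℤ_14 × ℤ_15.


Z(G) = {g ∈ G | gx = xg for all x ∈ G}
Direct product of abelian groups is abelian, so Z(G) = G

Z(ℤ_14 × ℤ_15) = ℤ_14 × ℤ_15


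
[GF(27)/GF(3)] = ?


GF(27) = GF(3^3), so the extension degree is 3

[GF(27)/GF(3)] = 3


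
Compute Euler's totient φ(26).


φ(n) = count of k ∈ {1,...,n} with gcd(k,n)=1
Coprimes to 26: {1, 3, 5, 7, 9, 11, 15, 17, 19, 21, 23, 25}
Count: 12

φ(26) = 12


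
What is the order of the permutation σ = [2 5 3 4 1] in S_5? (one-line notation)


Cycle decomposition: (1 2 5)
Cycle lengths: 3
Order = lcm(3) = 3

ord(σ) = 3


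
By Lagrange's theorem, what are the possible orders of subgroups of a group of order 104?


Lagrange's theorem: |H| divides |G|
|G| = 104
Divisors of 104: 1, 2, 4, 8, 13, 26, 52, 104

Possible subgroup orders: {1, 2, 4, 8, 13, 26, 52, 104}


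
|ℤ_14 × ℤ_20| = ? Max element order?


|ℤ_14 × ℤ_20| = 14 × 20 = 280
Max element order = lcm(14,20) = 140
Cyclic? No (gcd=2)

|ℤ_14×ℤ_20| = 280, max element order = 140


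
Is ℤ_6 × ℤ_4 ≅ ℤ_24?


Comparing ℤ_6 × ℤ_4 and ℤ_24:
gcd(6,4) = 2 ≠ 1. Max element order in ℤ_6×ℤ_4 is lcm(6,4) = 12 < 24, so it has no element of order 24

No, ℤ_6 × ℤ_4 ≇ ℤ_24


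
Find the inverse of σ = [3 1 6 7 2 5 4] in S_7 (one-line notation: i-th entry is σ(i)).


To find σ⁻¹, swap domain and range:
σ(1) = 3 → σ⁻¹(3) = 1
σ(2) = 1 → σ⁻¹(1) = 2
σ(3) = 6 → σ⁻¹(6) = 3
σ(4) = 7 → σ⁻¹(7) = 4
σ(5) = 2 → σ⁻¹(2) = 5
σ(6) = 5 → σ⁻¹(5) = 6
σ(7) = 4 → σ⁻¹(4) = 7

σ⁻¹ = [2 5 1 7 6 3 4]


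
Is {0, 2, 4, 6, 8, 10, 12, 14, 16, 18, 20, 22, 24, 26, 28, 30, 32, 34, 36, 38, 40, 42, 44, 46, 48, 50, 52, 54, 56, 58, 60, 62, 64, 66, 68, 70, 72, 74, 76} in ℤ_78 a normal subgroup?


H = {0, 2, 4, 6, 8, 10, 12, 14, 16, 18, 20, 22, 24, 26, 28, 30, 32, 34, 36, 38, 40, 42, 44, 46, 48, 50, 52, 54, 56, 58, 60, 62, 64, 66, 68, 70, 72, 74, 76} in ℤ_78
ℤ_78 is abelian; every subgroup of an abelian group is normal

Yes, normal subgroup


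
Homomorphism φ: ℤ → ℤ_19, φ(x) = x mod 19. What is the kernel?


Kernel = preimage of identity
ker(φ) = {x ∈ ℤ : x ≡ 0 (mod 19)} = 19ℤ = {0, ±19, ±38, ...}

ker(φ) = 19ℤ


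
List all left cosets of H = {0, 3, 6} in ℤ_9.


H = {0, 3, 6}, |H| = 3
Number of cosets = |G|/|H| = 9/3 = 3
0 + H = {0, 3, 6}
1 + H = {1, 4, 7}
2 + H = {2, 5, 8}

Cosets: 0+H={0,3,6}; 1+H={1,4,7}; 2+H={2,5,8}


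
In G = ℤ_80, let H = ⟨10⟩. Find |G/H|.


|⟨10⟩| = n / gcd(10, 80) = 80 / 10 = 8
H is normal (ℤ_80 is abelian).
|G/H| = |G| / |H| = 80 / 8 = 10

|G/H| = 10


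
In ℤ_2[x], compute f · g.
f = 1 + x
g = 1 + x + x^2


Expand and collect like terms; reduce coefficients mod 2:
x^0: 1·1 = 1 ≡ 1 (mod 2)
x^1: 1·1 + 1·1 = 2 ≡ 0 (mod 2)
x^2: 1·1 + 1·1 = 2 ≡ 0 (mod 2)
x^3: 1·1 = 1 ≡ 1 (mod 2)
Result: 1 + x^3

f · g = 1 + x^3


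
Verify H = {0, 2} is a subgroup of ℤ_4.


Subgroup test for H = {0, 2} in (ℤ_4, +):
(1) 0 ∈ H? Yes
(2) Closure: for all a,b ∈ H, (a+b) mod 4 ∈ H? Yes
(3) Inverses: for all a ∈ H, -a mod 4 ∈ H? Yes

Yes, H is a subgroup of ℤ_4


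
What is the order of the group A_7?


|A_n| = n!/2 (even permutations)
|A_7| = 7!/2 = 5040/2 = 2520

|A_7| = 2520


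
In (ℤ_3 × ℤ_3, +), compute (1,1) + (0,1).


Operation: componentwise addition mod (3, 3)
(1,1) + (0,1) = ((a₁+b₁) mod 3, (a₂+b₂) mod 3) with a = (1,1), b = (0,1)

(1,1) + (0,1) = (1,2)


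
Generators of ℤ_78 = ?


g generates ℤ_n iff gcd(g,n) = 1
Prime factors of 78: 2, 3, 13
Generators are g ∈ {1,...,77} not divisible by any of these primes.
Generators: {1, 5, 7, 11, 17, 19, 23, 25, 29, 31, 35, 37, 41, 43, 47, 49, 53, 55, 59, 61, 67, 71, 73, 77}
Number of generators = φ(78) = 24

Generators of ℤ_78 = {1, 5, 7, 11, 17, 19, 23, 25, 29, 31, 35, 37, 41, 43, 47, 49, 53, 55, 59, 61, 67, 71, 73, 77}


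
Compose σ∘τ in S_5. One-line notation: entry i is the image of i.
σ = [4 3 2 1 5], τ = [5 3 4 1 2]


σ∘τ: apply τ first, then σ
1 →τ 5 →σ 5
2 →τ 3 →σ 2
3 →τ 4 →σ 1
4 →τ 1 →σ 4
5 →τ 2 →σ 3

σ∘τ = [5 2 1 4 3]


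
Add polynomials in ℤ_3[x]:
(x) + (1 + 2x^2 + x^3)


Add coefficients mod 3:
x^0: 0 + 1 = 1 (mod 3)
x^1: 1 + 0 = 1 (mod 3)
x^2: 0 + 2 = 2 (mod 3)
x^3: 0 + 1 = 1 (mod 3)
Result: 1 + x + 2x^2 + x^3

f + g = 1 + x + 2x^2 + x^3


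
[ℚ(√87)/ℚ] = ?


√87 has minimal polynomial x² - 87 (irreducible over ℚ since 87 is squarefree)

[ℚ(√87)/ℚ] = 2


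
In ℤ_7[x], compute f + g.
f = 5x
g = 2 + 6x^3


Add coefficients mod 7:
x^0: 0 + 2 = 2 (mod 7)
x^1: 5 + 0 = 5 (mod 7)
x^2: 0 + 0 = 0 (mod 7)
x^3: 0 + 6 = 6 (mod 7)
Result: 2 + 5x + 6x^3

f + g = 2 + 5x + 6x^3


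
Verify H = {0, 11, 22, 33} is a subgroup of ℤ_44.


Subgroup test for H = {0, 11, 22, 33} in (ℤ_44, +):
(1) 0 ∈ H? Yes
(2) Closure: for all a,b ∈ H, (a+b) mod 44 ∈ H? Yes
(3) Inverses: for all a ∈ H, -a mod 44 ∈ H? Yes

Yes, H is a subgroup of ℤ_44


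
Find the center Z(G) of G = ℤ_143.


Z(G) = {g ∈ G | gx = xg for all x ∈ G}
ℤ_143 is abelian, so Z(G) = G

Z(ℤ_143) = ℤ_143


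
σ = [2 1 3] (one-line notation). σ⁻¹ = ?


To find σ⁻¹, swap domain and range:
σ(1) = 2 → σ⁻¹(2) = 1
σ(2) = 1 → σ⁻¹(1) = 2
σ(3) = 3 → σ⁻¹(3) = 3

σ⁻¹ = [2 1 3]


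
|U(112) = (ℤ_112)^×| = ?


U(n) is the group of units mod n; |U(n)| = φ(n)
|U(112)| = φ(112) = 48

|U(112) = (ℤ_112)^×| = 48


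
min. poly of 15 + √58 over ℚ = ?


Let α = 15 + √58. Then α - 15 = √58, so (α - 15)² = 58, giving α² - 30α + 167 = 0. Degree 2 and α ∉ ℚ, so this is the minimal polynomial.

Minimal polynomial: x² - 30x + 167


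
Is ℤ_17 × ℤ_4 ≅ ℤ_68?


Comparing ℤ_17 × ℤ_4 and ℤ_68:
gcd(17,4) = 1, so ℤ_17 × ℤ_4 ≅ ℤ_68 (CRT)

Yes, ℤ_17 × ℤ_4 ≅ ℤ_68


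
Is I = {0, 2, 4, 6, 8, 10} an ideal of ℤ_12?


Check ideal conditions for I = {0, 2, 4, 6, 8, 10} in ℤ_12:
(1) I is an additive subgroup? Yes
(2) For r ∈ ℤ_12 and a ∈ I: r·a ∈ I? Yes

Yes, I is an ideal of ℤ_12


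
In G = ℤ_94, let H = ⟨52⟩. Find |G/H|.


|⟨52⟩| = n / gcd(52, 94) = 94 / 2 = 47
H is normal (ℤ_94 is abelian).
|G/H| = |G| / |H| = 94 / 47 = 2

|G/H| = 2


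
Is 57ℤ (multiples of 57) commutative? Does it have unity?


57ℤ is a commutative ring under +,× but has no multiplicative identity (1 ∉ 57ℤ); it has no zero divisors, but without unity it is not an integral domain
Commutative: Yes
Integral domain: No
Has unity: No

57ℤ (multiples of 57): Commutative=Yes, Unity=No


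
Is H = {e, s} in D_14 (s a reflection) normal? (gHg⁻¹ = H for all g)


H = {e, s} in D_14 (s a reflection)
r·s·r⁻¹ = sr⁻² ≠ s for n ≥ 3, so {e, s} is not closed under conjugation

No, not a normal subgroup


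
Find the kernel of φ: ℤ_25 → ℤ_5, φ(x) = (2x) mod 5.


Kernel = preimage of identity
ker(φ) = {x ∈ ℤ_25 : 2x ≡ 0 (mod 5)}. Since 5 | 25, φ is well-defined. The kernel is the cyclic subgroup ⟨5⟩ of ℤ_25 (order 5), i.e. {0, 5, 10, 15, 20}

ker(φ) = {0, 5, 10, 15, 20}


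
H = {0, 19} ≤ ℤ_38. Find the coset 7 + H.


7 + H = {7 + h (mod 38) : h ∈ H}
7+0=7, 7+19=26

7 + H = {7, 26}


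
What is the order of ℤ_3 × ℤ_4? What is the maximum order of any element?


|ℤ_3 × ℤ_4| = 3 × 4 = 12
Max element order = lcm(3,4) = 12
Cyclic? Yes (gcd=1)

|ℤ_3×ℤ_4| = 12, max element order = 12


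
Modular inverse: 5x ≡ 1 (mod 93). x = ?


Use the extended Euclidean algorithm to write 1 = 5·s + 93·t; then s mod 93 is the inverse.
Euclidean algorithm:
  5 = 0·93 + 5
  93 = 18·5 + 3
  5 = 1·3 + 2
  3 = 1·2 + 1
  2 = 2·1 + 0
gcd(5,93) = 1
Back-substitution gives: 5·(-37) + 93·(2) = 1
So 5⁻¹ ≡ -37 ≡ 56 (mod 93)
Check: 5 × 56 = 280 ≡ 1 (mod 93) ✓

5⁻¹ ≡ 56 (mod 93)


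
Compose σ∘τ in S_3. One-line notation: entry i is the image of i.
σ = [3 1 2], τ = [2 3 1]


σ∘τ: apply τ first, then σ
1 →τ 2 →σ 1
2 →τ 3 →σ 2
3 →τ 1 →σ 3

σ∘τ = [1 2 3]
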